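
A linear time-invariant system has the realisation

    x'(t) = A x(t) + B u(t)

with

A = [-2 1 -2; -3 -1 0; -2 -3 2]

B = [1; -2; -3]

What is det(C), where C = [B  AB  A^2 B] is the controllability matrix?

4

AB = [[2], [-1], [-2]]
A^2B = [[-1], [-5], [-5]]
Controllability matrix C = [B  AB  A^2B] = [[1, 2, -1], [-2, -1, -5], [-3, -2, -5]]
Expanding along the first row, det(C) = 1·((-1)·(-5) - (-5)·(-2)) - 2·((-2)·(-5) - (-5)·(-3)) + (-1)·((-2)·(-2) - (-1)·(-3)) = 1·(-5) - 2·(-5) + (-1)·1 = 4
Since det(C) ≠ 0, rank(C) = 3 and the system is completely controllable.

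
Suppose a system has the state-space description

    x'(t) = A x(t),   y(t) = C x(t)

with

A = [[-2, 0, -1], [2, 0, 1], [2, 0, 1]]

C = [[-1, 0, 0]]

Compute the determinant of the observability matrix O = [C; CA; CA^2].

CA = [[2, 0, 1]]
CA^2 = [[-2, 0, -1]]
Observability matrix O = [C; CA; CA^2] = [[-1, 0, 0], [2, 0, 1], [-2, 0, -1]]
Expanding along the first row, det(O) = (-1)·(0·(-1) - 1·0) - 0·(2·(-1) - 1·(-2)) + 0·(2·0 - 0·(-2)) = (-1)·0 - 0·0 + 0·0 = 0
Since det(O) = 0, rank(O) < 3 and the system is not completely observable.

0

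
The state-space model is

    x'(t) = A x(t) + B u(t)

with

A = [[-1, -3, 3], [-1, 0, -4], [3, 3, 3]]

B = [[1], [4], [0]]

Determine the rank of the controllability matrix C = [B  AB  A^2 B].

AB = [[-13], [-1], [15]]
A^2B = [[61], [-47], [3]]
Controllability matrix C = [B  AB  A^2B] = [[1, -13, 61], [4, -1, -47], [0, 15, 3]]
det(C) = 1·((-1)·3 - (-47)·15) - (-13)·(4·3 - (-47)·0) + 61·(4·15 - (-1)·0) = 1·702 - (-13)·12 + 61·60 = 4518 ≠ 0, so rank(C) = 3.
rank(C) = 3 = n, so the pair (A, B) is completely controllable.

3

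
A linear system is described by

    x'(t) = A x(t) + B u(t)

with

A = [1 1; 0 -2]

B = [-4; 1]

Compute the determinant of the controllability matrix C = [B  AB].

11

AB = [[-3], [-2]]
Controllability matrix C = [B  AB] = [[-4, -3], [1, -2]]
det(C) = (-4)·(-2) - (-3)·1 = 8 - (-3) = 11
Since det(C) ≠ 0, rank(C) = 2 and the system is completely controllable.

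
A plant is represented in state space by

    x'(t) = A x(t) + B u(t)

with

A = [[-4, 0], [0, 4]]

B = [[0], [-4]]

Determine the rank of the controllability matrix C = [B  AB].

1

AB = [[0], [-16]]
Controllability matrix C = [B  AB] = [[0, 0], [-4, -16]]
Every column of C is a scalar multiple of column 1 = [0, -4] (multipliers 1, 4), so the columns span a one-dimensional space.
C ≠ 0, hence rank(C) = 1.
rank(C) = 1 < n = 2, so the pair (A, B) is not completely controllable.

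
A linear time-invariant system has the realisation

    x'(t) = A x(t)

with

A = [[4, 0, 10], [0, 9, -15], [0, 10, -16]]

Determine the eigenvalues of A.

-6, -1, 4

det(sI - A) = s^3 - (tr A)s^2 + (M11 + M22 + M33)s - det A, where Mii is the 2×2 principal minor of A obtained by deleting row i and column i.
tr A = 4 + 9 + (-16) = -3; M11 = 9·(-16) - (-15)·10 = -144 - (-150) = 6; M22 = 4·(-16) - 10·0 = -64 - 0 = -64; M33 = 4·9 - 0·0 = 36 - 0 = 36; sum of minors = -22.
det A = 4·(9·(-16) - (-15)·10) - 0·(0·(-16) - (-15)·0) + 10·(0·10 - 9·0) = 4·6 - 0·0 + 10·0 = 24.
So p(s) = det(sI - A) = s^3 + 3s^2 - 22s - 24.
Rational-root test: any integer root divides -24. Testing small divisors, s = -1 works: p(-1) = -1 + 3 + 22 + (-24) = 0, so (s + 1) is a factor.
Dividing, p(s) = (s + 1)(s^2 + 2s - 24).
Factor s^2 + 2s - 24: two numbers with sum -2 and product -24 are 4 and -6, so s^2 + 2s - 24 = (s - 4)(s + 6).
Hence p(s) = (s - 4) (s + 1) (s + 6), with roots -6, -1, 4.
At least one eigenvalue has non-negative real part, so the system is not asymptotically stable.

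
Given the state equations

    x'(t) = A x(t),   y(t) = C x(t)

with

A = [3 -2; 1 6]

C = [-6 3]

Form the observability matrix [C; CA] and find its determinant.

-135

CA = [[-15, 30]]
Observability matrix O = [C; CA] = [[-6, 3], [-15, 30]]
det(O) = (-6)·30 - 3·(-15) = -180 - (-45) = -135
Since det(O) ≠ 0, rank(O) = 2 and the system is completely observable.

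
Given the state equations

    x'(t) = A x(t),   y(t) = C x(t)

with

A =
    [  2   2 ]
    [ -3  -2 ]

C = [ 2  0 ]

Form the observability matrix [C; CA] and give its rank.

CA = [[4, 4]]
Observability matrix O = [C; CA] = [[2, 0], [4, 4]]
det(O) = 2·4 - 0·4 = 8 - 0 = 8 ≠ 0, so rank(O) = 2.
rank(O) = 2 = n, so the pair (A, C) is completely observable.

2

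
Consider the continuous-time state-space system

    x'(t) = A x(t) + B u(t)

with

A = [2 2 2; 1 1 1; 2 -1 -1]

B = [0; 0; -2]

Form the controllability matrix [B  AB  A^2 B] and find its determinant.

0

AB = [[-4], [-2], [2]]
A^2B = [[-8], [-4], [-8]]
Controllability matrix C = [B  AB  A^2B] = [[0, -4, -8], [0, -2, -4], [-2, 2, -8]]
Expanding along the first row, det(C) = 0·((-2)·(-8) - (-4)·2) - (-4)·(0·(-8) - (-4)·(-2)) + (-8)·(0·2 - (-2)·(-2)) = 0·24 - (-4)·(-8) + (-8)·(-4) = 0
Since det(C) = 0, rank(C) < 3 and the system is not completely controllable.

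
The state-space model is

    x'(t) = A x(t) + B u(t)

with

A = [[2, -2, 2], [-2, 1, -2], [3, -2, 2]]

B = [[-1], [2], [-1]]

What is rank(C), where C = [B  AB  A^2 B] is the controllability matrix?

3

AB = [[-8], [6], [-9]]
A^2B = [[-46], [40], [-54]]
Controllability matrix C = [B  AB  A^2B] = [[-1, -8, -46], [2, 6, 40], [-1, -9, -54]]
det(C) = (-1)·(6·(-54) - 40·(-9)) - (-8)·(2·(-54) - 40·(-1)) + (-46)·(2·(-9) - 6·(-1)) = (-1)·36 - (-8)·(-68) + (-46)·(-12) = -28 ≠ 0, so rank(C) = 3.
rank(C) = 3 = n, so the pair (A, B) is completely controllable.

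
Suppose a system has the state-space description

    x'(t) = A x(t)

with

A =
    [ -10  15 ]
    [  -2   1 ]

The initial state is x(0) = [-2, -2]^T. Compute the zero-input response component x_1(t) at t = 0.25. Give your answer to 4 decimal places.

-2.2005

det(sI - A) = s^2 - (tr A)s + det A, with tr A = (-10) + 1 = -9 and det A = (-10)·1 - 15·(-2) = -10 - (-30) = 20.
So p(s) = det(sI - A) = s^2 + 9s + 20.
Factor s^2 + 9s + 20: two numbers with sum -9 and product 20 are -4 and -5, so s^2 + 9s + 20 = (s + 4)(s + 5).
Hence p(s) = (s + 4) (s + 5), with roots -5, -4.
The eigenvalues -5, -4 are distinct and real, so A is diagonalisable and x(t) = e^{At} x(0) = V diag(e^{λ_i t}) V^{-1} x(0), where the columns of V are the eigenvectors.
λ = -5: A - (-5)I = [[-5, 15], [-2, 6]]. Row 1 gives (-5)·v1 + 15·v2 = 0, so take v_1 = [3, 1]^T.
λ = -4: A - (-4)I = [[-6, 15], [-2, 5]]. Row 1 gives (-6)·v1 + 15·v2 = 0, so take v_2 = [5, 2]^T.
V = [v_1 v_2] = [[3, 5], [1, 2]] has det V = 1, so V^{-1} = adj(V)/det V = [[2, -5], [-1, 3]].
Modal coordinates z(0) = V^{-1} x(0): 2·(-2) + (-5)·(-2) = 6; (-1)·(-2) + 3·(-2) = -4; so z(0) = [6, -4]^T.
x_1(t) = Σ_i (v_i)_1 · z_i(0) · e^{λ_i t} (row 1 of V times the modal terms).
x_1(0.25) = 3·6·e^{-5·0.25} + 5·(-4)·e^{-4·0.25} = 18·0.286505 + (-20)·0.367879 = -2.2005.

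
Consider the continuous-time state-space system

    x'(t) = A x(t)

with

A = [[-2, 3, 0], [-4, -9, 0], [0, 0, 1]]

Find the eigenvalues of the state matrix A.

-6, -5, 1

det(sI - A) = s^3 - (tr A)s^2 + (M11 + M22 + M33)s - det A, where Mii is the 2×2 principal minor of A obtained by deleting row i and column i.
tr A = (-2) + (-9) + 1 = -10; M11 = (-9)·1 - 0·0 = -9 - 0 = -9; M22 = (-2)·1 - 0·0 = -2 - 0 = -2; M33 = (-2)·(-9) - 3·(-4) = 18 - (-12) = 30; sum of minors = 19.
det A = (-2)·((-9)·1 - 0·0) - 3·((-4)·1 - 0·0) + 0·((-4)·0 - (-9)·0) = (-2)·(-9) - 3·(-4) + 0·0 = 30.
So p(s) = det(sI - A) = s^3 + 10s^2 + 19s - 30.
Rational-root test: any integer root divides -30. Testing small divisors, s = 1 works: p(1) = 1 + 10 + 19 + (-30) = 0, so (s - 1) is a factor.
Dividing, p(s) = (s - 1)(s^2 + 11s + 30).
Factor s^2 + 11s + 30: two numbers with sum -11 and product 30 are -5 and -6, so s^2 + 11s + 30 = (s + 5)(s + 6).
Hence p(s) = (s - 1) (s + 5) (s + 6), with roots -6, -5, 1.
At least one eigenvalue has non-negative real part, so the system is not asymptotically stable.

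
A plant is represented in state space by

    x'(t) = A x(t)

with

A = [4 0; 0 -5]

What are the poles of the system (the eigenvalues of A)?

det(sI - A) = s^2 - (tr A)s + det A, with tr A = 4 + (-5) = -1 and det A = 4·(-5) - 0·0 = -20 - 0 = -20.
So p(s) = det(sI - A) = s^2 + s - 20.
Factor s^2 + s - 20: two numbers with sum -1 and product -20 are 4 and -5, so s^2 + s - 20 = (s - 4)(s + 5).
Hence p(s) = (s - 4) (s + 5), with roots -5, 4.
At least one eigenvalue has non-negative real part, so the system is not asymptotically stable.

-5, 4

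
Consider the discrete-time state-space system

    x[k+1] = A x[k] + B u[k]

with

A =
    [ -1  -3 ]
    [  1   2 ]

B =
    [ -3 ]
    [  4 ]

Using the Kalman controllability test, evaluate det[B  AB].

21

AB = [[-9], [5]]
Controllability matrix C = [B  AB] = [[-3, -9], [4, 5]]
det(C) = (-3)·5 - (-9)·4 = -15 - (-36) = 21
Since det(C) ≠ 0, rank(C) = 2 and the system is completely controllable.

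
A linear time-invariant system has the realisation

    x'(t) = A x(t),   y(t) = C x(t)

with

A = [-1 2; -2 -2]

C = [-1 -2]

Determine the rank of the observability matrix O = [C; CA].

CA = [[5, 2]]
Observability matrix O = [C; CA] = [[-1, -2], [5, 2]]
det(O) = (-1)·2 - (-2)·5 = -2 - (-10) = 8 ≠ 0, so rank(O) = 2.
rank(O) = 2 = n, so the pair (A, C) is completely observable.

2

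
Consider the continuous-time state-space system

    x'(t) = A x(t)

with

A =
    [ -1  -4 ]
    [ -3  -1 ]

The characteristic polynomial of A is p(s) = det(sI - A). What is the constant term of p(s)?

-11

For a 2×2 matrix, det(sI - A) = s^2 - (tr A)s + det A.
tr A = -2, det A = -11.
So p(s) = s^2 + 2s - 11.
The constant term is -11.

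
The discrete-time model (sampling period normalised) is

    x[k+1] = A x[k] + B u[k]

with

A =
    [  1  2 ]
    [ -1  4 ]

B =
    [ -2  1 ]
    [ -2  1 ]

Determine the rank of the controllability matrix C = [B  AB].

AB = [[-6, 3], [-6, 3]]
Controllability matrix C = [B  AB] = [[-2, 1, -6, 3], [-2, 1, -6, 3]]
Every column of C is a scalar multiple of column 1 = [-2, -2] (multipliers 1, -1/2, 3, -3/2), so the columns span a one-dimensional space.
C ≠ 0, hence rank(C) = 1.
rank(C) = 1 < n = 2, so the pair (A, B) is not completely controllable.

1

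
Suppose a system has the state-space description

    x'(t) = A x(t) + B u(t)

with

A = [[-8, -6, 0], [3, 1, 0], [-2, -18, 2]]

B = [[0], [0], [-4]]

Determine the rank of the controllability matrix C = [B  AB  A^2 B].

1

AB = [[0], [0], [-8]]
A^2B = [[0], [0], [-16]]
Controllability matrix C = [B  AB  A^2B] = [[0, 0, 0], [0, 0, 0], [-4, -8, -16]]
Every column of C is a scalar multiple of column 1 = [0, 0, -4] (multipliers 1, 2, 4), so the columns span a one-dimensional space.
C ≠ 0, hence rank(C) = 1.
rank(C) = 1 < n = 3, so the pair (A, B) is not completely controllable.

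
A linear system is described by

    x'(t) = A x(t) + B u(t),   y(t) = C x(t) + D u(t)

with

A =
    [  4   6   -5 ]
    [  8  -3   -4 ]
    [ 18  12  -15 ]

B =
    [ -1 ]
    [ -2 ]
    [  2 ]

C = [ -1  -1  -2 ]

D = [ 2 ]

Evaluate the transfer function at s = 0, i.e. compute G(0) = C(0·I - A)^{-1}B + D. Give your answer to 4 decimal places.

G(0) = C(-A)^{-1}B + D = -C A^{-1} B + D.
det A = -90, so A^{-1} = (1/-90)·adj(A) = [[-31/30, -1/3, 13/30], [-8/15, -1/3, 4/15], [-5/3, -2/3, 2/3]]
A^{-1} B = [77/30, 26/15, 13/3]^T
C A^{-1} B = -389/30
G(0) = D - C A^{-1} B = 2 - (-389/30) = 449/30 ≈ 14.9667

14.9667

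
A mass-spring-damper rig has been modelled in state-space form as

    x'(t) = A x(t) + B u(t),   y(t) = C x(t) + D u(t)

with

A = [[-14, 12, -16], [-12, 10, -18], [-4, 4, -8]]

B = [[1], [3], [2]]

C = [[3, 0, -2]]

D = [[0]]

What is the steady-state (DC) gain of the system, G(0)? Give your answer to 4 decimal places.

G(0) = C(-A)^{-1}B + D = -C A^{-1} B + D.
det A = -48, so A^{-1} = (1/-48)·adj(A) = [[1/6, -2/3, 7/6], [1/2, -1, 5/4], [1/6, -1/6, -1/12]]
A^{-1} B = [1/2, 0, -1/2]^T
C A^{-1} B = 5/2
G(0) = D - C A^{-1} B = 0 - (5/2) = -5/2 ≈ -2.5000

-2.5000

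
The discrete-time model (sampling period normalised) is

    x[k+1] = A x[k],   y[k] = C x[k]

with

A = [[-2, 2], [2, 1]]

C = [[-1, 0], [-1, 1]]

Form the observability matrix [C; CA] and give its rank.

CA = [[2, -2], [4, -1]]
Observability matrix O = [C; CA] = [[-1, 0], [-1, 1], [2, -2], [4, -1]]
Take the 2×2 submatrix of O formed by rows 1, 2: [[-1, 0], [-1, 1]]. Its determinant is (-1)·1 - 0·(-1) = -1 - 0 = -1 ≠ 0.
So rank(O) ≥ 2; since O has 2 columns, rank(O) = 2.
rank(O) = 2 = n, so the pair (A, C) is completely observable.

2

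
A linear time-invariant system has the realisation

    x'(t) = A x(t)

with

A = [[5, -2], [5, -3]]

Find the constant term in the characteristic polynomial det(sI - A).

For a 2×2 matrix, det(sI - A) = s^2 - (tr A)s + det A.
tr A = 2, det A = -5.
So p(s) = s^2 - 2s - 5.
The constant term is -5.

-5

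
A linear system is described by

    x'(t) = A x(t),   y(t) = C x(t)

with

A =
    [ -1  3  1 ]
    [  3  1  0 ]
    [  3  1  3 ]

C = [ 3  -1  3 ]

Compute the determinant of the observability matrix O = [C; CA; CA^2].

-2430

CA = [[3, 11, 12]]
CA^2 = [[66, 32, 39]]
Observability matrix O = [C; CA; CA^2] = [[3, -1, 3], [3, 11, 12], [66, 32, 39]]
Expanding along the first row, det(O) = 3·(11·39 - 12·32) - (-1)·(3·39 - 12·66) + 3·(3·32 - 11·66) = 3·45 - (-1)·(-675) + 3·(-630) = -2430
Since det(O) ≠ 0, rank(O) = 3 and the system is completely observable.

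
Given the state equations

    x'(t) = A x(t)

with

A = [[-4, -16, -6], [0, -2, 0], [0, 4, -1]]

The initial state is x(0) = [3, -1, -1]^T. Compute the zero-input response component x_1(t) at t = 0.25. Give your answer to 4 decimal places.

det(sI - A) = s^3 - (tr A)s^2 + (M11 + M22 + M33)s - det A, where Mii is the 2×2 principal minor of A obtained by deleting row i and column i.
tr A = (-4) + (-2) + (-1) = -7; M11 = (-2)·(-1) - 0·4 = 2 - 0 = 2; M22 = (-4)·(-1) - (-6)·0 = 4 - 0 = 4; M33 = (-4)·(-2) - (-16)·0 = 8 - 0 = 8; sum of minors = 14.
det A = (-4)·((-2)·(-1) - 0·4) - (-16)·(0·(-1) - 0·0) + (-6)·(0·4 - (-2)·0) = (-4)·2 - (-16)·0 + (-6)·0 = -8.
So p(s) = det(sI - A) = s^3 + 7s^2 + 14s + 8.
Rational-root test: any integer root divides 8. Testing small divisors, s = -1 works: p(-1) = -1 + 7 + (-14) + 8 = 0, so (s + 1) is a factor.
Dividing, p(s) = (s + 1)(s^2 + 6s + 8).
Factor s^2 + 6s + 8: two numbers with sum -6 and product 8 are -2 and -4, so s^2 + 6s + 8 = (s + 2)(s + 4).
Hence p(s) = (s + 1) (s + 2) (s + 4), with roots -4, -2, -1.
The eigenvalues -4, -2, -1 are distinct and real, so A is diagonalisable and x(t) = e^{At} x(0) = V diag(e^{λ_i t}) V^{-1} x(0), where the columns of V are the eigenvectors.
λ = -4: A - (-4)I = [[0, -16, -6], [0, 2, 0], [0, 4, 3]]. v must be orthogonal to every row; (row 1) × (row 2) = [12, 0, 0], so take v_1 = [-1, 0, 0]^T.
λ = -2: A - (-2)I = [[-2, -16, -6], [0, 0, 0], [0, 4, 1]]. v must be orthogonal to every row; (row 1) × (row 3) = [8, 2, -8], so take v_2 = [4, 1, -4]^T.
λ = -1: A - (-1)I = [[-3, -16, -6], [0, -1, 0], [0, 4, 0]]. v must be orthogonal to every row; (row 1) × (row 2) = [-6, 0, 3], so take v_3 = [2, 0, -1]^T.
V = [v_1 v_2 v_3] = [[-1, 4, 2], [0, 1, 0], [0, -4, -1]] has det V = 1, so V^{-1} = adj(V)/det V = [[-1, -4, -2], [0, 1, 0], [0, -4, -1]].
Modal coordinates z(0) = V^{-1} x(0): (-1)·3 + (-4)·(-1) + (-2)·(-1) = 3; 0·3 + 1·(-1) + 0·(-1) = -1; 0·3 + (-4)·(-1) + (-1)·(-1) = 5; so z(0) = [3, -1, 5]^T.
x_1(t) = Σ_i (v_i)_1 · z_i(0) · e^{λ_i t} (row 1 of V times the modal terms).
x_1(0.25) = (-1)·3·e^{-4·0.25} + 4·(-1)·e^{-2·0.25} + 2·5·e^{-1·0.25} = (-3)·0.367879 + (-4)·0.606531 + 10·0.778801 = 4.2582.

4.2582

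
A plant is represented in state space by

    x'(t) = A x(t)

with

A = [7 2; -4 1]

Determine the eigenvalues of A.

3, 5

det(sI - A) = s^2 - (tr A)s + det A, with tr A = 7 + 1 = 8 and det A = 7·1 - 2·(-4) = 7 - (-8) = 15.
So p(s) = det(sI - A) = s^2 - 8s + 15.
Factor s^2 - 8s + 15: two numbers with sum 8 and product 15 are 5 and 3, so s^2 - 8s + 15 = (s - 5)(s - 3).
Hence p(s) = (s - 5) (s - 3), with roots 3, 5.
At least one eigenvalue has non-negative real part, so the system is not asymptotically stable.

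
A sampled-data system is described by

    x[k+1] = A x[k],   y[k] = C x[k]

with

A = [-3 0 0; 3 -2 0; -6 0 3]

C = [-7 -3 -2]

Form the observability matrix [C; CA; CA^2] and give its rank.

CA = [[24, 6, -6]]
CA^2 = [[-18, -12, -18]]
Observability matrix O = [C; CA; CA^2] = [[-7, -3, -2], [24, 6, -6], [-18, -12, -18]]
The columns c1, c2, c3 of O are linearly dependent: c1 - 3·c2 + c3 = 0 (check each entry), so rank(O) ≤ 2.
The 2×2 minor from rows 1, 2, columns 1, 2 is (-7)·6 - (-3)·24 = -42 - (-72) = 30 ≠ 0, so rank(O) = 2.
rank(O) = 2 < n = 3, so the pair (A, C) is not completely observable.

2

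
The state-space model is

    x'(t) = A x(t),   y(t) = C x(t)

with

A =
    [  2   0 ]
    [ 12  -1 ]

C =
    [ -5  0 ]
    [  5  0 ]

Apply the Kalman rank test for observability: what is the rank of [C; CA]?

1

CA = [[-10, 0], [10, 0]]
Observability matrix O = [C; CA] = [[-5, 0], [5, 0], [-10, 0], [10, 0]]
Every row of O is a scalar multiple of row 1 = [-5, 0] (multipliers 1, -1, 2, -2), so the rows span a one-dimensional space.
O ≠ 0, hence rank(O) = 1.
rank(O) = 1 < n = 2, so the pair (A, C) is not completely observable.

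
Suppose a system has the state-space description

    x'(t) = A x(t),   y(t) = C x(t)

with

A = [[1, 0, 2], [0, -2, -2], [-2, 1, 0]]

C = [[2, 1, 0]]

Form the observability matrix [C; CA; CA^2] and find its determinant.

CA = [[2, -2, 2]]
CA^2 = [[-2, 6, 8]]
Observability matrix O = [C; CA; CA^2] = [[2, 1, 0], [2, -2, 2], [-2, 6, 8]]
Expanding along the first row, det(O) = 2·((-2)·8 - 2·6) - 1·(2·8 - 2·(-2)) + 0·(2·6 - (-2)·(-2)) = 2·(-28) - 1·20 + 0·8 = -76
Since det(O) ≠ 0, rank(O) = 3 and the system is completely observable.

-76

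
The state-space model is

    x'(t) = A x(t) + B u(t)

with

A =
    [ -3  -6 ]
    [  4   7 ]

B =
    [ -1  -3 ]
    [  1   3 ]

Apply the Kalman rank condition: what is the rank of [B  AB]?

1

AB = [[-3, -9], [3, 9]]
Controllability matrix C = [B  AB] = [[-1, -3, -3, -9], [1, 3, 3, 9]]
Every column of C is a scalar multiple of column 1 = [-1, 1] (multipliers 1, 3, 3, 9), so the columns span a one-dimensional space.
C ≠ 0, hence rank(C) = 1.
rank(C) = 1 < n = 2, so the pair (A, B) is not completely controllable.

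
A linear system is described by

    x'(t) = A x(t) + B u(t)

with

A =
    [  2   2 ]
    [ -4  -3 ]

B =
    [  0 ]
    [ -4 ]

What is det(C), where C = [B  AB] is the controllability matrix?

-32

AB = [[-8], [12]]
Controllability matrix C = [B  AB] = [[0, -8], [-4, 12]]
det(C) = 0·12 - (-8)·(-4) = 0 - 32 = -32
Since det(C) ≠ 0, rank(C) = 2 and the system is completely controllable.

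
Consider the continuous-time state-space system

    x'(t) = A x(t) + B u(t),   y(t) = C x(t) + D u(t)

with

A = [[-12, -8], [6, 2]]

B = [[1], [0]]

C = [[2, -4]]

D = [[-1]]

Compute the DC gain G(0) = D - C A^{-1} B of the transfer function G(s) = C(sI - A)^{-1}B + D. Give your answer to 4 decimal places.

G(0) = C(-A)^{-1}B + D = -C A^{-1} B + D.
det A = 24, so A^{-1} = (1/24)·adj(A) = [[1/12, 1/3], [-1/4, -1/2]]
A^{-1} B = [1/12, -1/4]^T
C A^{-1} B = 7/6
G(0) = D - C A^{-1} B = -1 - (7/6) = -13/6 ≈ -2.1667

-2.1667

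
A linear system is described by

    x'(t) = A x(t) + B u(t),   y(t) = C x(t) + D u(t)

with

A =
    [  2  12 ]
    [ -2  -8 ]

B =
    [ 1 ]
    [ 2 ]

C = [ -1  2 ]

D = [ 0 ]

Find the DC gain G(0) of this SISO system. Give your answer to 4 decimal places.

-5.5000

G(0) = C(-A)^{-1}B + D = -C A^{-1} B + D.
det A = 8, so A^{-1} = (1/8)·adj(A) = [[-1, -3/2], [1/4, 1/4]]
A^{-1} B = [-4, 3/4]^T
C A^{-1} B = 11/2
G(0) = D - C A^{-1} B = 0 - (11/2) = -11/2 ≈ -5.5000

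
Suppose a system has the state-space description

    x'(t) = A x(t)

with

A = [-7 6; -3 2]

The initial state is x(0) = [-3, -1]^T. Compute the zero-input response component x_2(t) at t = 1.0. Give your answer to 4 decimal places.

det(sI - A) = s^2 - (tr A)s + det A, with tr A = (-7) + 2 = -5 and det A = (-7)·2 - 6·(-3) = -14 - (-18) = 4.
So p(s) = det(sI - A) = s^2 + 5s + 4.
Factor s^2 + 5s + 4: two numbers with sum -5 and product 4 are -1 and -4, so s^2 + 5s + 4 = (s + 1)(s + 4).
Hence p(s) = (s + 1) (s + 4), with roots -4, -1.
The eigenvalues -4, -1 are distinct and real, so A is diagonalisable and x(t) = e^{At} x(0) = V diag(e^{λ_i t}) V^{-1} x(0), where the columns of V are the eigenvectors.
λ = -4: A - (-4)I = [[-3, 6], [-3, 6]]. Row 1 gives (-3)·v1 + 6·v2 = 0, so take v_1 = [2, 1]^T.
λ = -1: A - (-1)I = [[-6, 6], [-3, 3]]. Row 1 gives (-6)·v1 + 6·v2 = 0, so take v_2 = [1, 1]^T.
V = [v_1 v_2] = [[2, 1], [1, 1]] has det V = 1, so V^{-1} = adj(V)/det V = [[1, -1], [-1, 2]].
Modal coordinates z(0) = V^{-1} x(0): 1·(-3) + (-1)·(-1) = -2; (-1)·(-3) + 2·(-1) = 1; so z(0) = [-2, 1]^T.
x_2(t) = Σ_i (v_i)_2 · z_i(0) · e^{λ_i t} (row 2 of V times the modal terms).
x_2(1.0) = 1·(-2)·e^{-4·1.0} + 1·1·e^{-1·1.0} = (-2)·0.018316 + 1·0.367879 = 0.3312.

0.3312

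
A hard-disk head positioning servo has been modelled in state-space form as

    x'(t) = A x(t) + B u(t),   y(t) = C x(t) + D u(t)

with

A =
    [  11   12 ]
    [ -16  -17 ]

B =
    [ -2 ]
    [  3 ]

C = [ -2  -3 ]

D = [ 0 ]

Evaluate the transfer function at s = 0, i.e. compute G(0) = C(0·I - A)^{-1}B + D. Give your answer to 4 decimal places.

-0.2000

G(0) = C(-A)^{-1}B + D = -C A^{-1} B + D.
det A = 5, so A^{-1} = (1/5)·adj(A) = [[-17/5, -12/5], [16/5, 11/5]]
A^{-1} B = [-2/5, 1/5]^T
C A^{-1} B = 1/5
G(0) = D - C A^{-1} B = 0 - (1/5) = -1/5 ≈ -0.2000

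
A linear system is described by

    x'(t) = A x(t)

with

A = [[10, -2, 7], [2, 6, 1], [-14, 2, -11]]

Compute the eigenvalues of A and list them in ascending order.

-4, 4, 5

det(sI - A) = s^3 - (tr A)s^2 + (M11 + M22 + M33)s - det A, where Mii is the 2×2 principal minor of A obtained by deleting row i and column i.
tr A = 10 + 6 + (-11) = 5; M11 = 6·(-11) - 1·2 = -66 - 2 = -68; M22 = 10·(-11) - 7·(-14) = -110 - (-98) = -12; M33 = 10·6 - (-2)·2 = 60 - (-4) = 64; sum of minors = -16.
det A = 10·(6·(-11) - 1·2) - (-2)·(2·(-11) - 1·(-14)) + 7·(2·2 - 6·(-14)) = 10·(-68) - (-2)·(-8) + 7·88 = -80.
So p(s) = det(sI - A) = s^3 - 5s^2 - 16s + 80.
Rational-root test: any integer root divides 80. Testing small divisors, s = -4 works: p(-4) = -64 + (-80) + 64 + 80 = 0, so (s + 4) is a factor.
Dividing, p(s) = (s + 4)(s^2 - 9s + 20).
Factor s^2 - 9s + 20: two numbers with sum 9 and product 20 are 5 and 4, so s^2 - 9s + 20 = (s - 5)(s - 4).
Hence p(s) = (s - 5) (s - 4) (s + 4), with roots -4, 4, 5.
At least one eigenvalue has non-negative real part, so the system is not asymptotically stable.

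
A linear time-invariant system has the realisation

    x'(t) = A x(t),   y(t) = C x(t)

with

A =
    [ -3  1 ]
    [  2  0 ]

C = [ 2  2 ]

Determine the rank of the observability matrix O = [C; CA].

CA = [[-2, 2]]
Observability matrix O = [C; CA] = [[2, 2], [-2, 2]]
det(O) = 2·2 - 2·(-2) = 4 - (-4) = 8 ≠ 0, so rank(O) = 2.
rank(O) = 2 = n, so the pair (A, C) is completely observable.

2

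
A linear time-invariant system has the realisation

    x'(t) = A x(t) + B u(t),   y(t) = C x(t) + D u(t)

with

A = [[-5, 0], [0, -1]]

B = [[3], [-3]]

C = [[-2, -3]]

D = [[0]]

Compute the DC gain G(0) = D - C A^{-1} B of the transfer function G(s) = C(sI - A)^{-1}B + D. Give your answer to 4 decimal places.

7.8000

G(0) = C(-A)^{-1}B + D = -C A^{-1} B + D.
det A = 5, so A^{-1} = (1/5)·adj(A) = [[-1/5, 0], [0, -1]]
A^{-1} B = [-3/5, 3]^T
C A^{-1} B = -39/5
G(0) = D - C A^{-1} B = 0 - (-39/5) = 39/5 ≈ 7.8000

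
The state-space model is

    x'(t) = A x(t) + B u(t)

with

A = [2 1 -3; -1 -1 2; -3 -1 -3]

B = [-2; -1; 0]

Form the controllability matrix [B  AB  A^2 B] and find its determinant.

AB = [[-5], [3], [7]]
A^2B = [[-28], [16], [-9]]
Controllability matrix C = [B  AB  A^2B] = [[-2, -5, -28], [-1, 3, 16], [0, 7, -9]]
Expanding along the first row, det(C) = (-2)·(3·(-9) - 16·7) - (-5)·((-1)·(-9) - 16·0) + (-28)·((-1)·7 - 3·0) = (-2)·(-139) - (-5)·9 + (-28)·(-7) = 519
Since det(C) ≠ 0, rank(C) = 3 and the system is completely controllable.

519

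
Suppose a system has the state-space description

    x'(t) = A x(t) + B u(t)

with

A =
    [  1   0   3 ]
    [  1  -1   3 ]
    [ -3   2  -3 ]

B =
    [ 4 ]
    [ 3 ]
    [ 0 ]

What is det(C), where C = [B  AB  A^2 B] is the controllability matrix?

AB = [[4], [1], [-6]]
A^2B = [[-14], [-15], [8]]
Controllability matrix C = [B  AB  A^2B] = [[4, 4, -14], [3, 1, -15], [0, -6, 8]]
Expanding along the first row, det(C) = 4·(1·8 - (-15)·(-6)) - 4·(3·8 - (-15)·0) + (-14)·(3·(-6) - 1·0) = 4·(-82) - 4·24 + (-14)·(-18) = -172
Since det(C) ≠ 0, rank(C) = 3 and the system is completely controllable.

-172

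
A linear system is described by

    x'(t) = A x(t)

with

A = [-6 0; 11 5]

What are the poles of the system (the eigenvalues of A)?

det(sI - A) = s^2 - (tr A)s + det A, with tr A = (-6) + 5 = -1 and det A = (-6)·5 - 0·11 = -30 - 0 = -30.
So p(s) = det(sI - A) = s^2 + s - 30.
Factor s^2 + s - 30: two numbers with sum -1 and product -30 are 5 and -6, so s^2 + s - 30 = (s - 5)(s + 6).
Hence p(s) = (s - 5) (s + 6), with roots -6, 5.
At least one eigenvalue has non-negative real part, so the system is not asymptotically stable.

-6, 5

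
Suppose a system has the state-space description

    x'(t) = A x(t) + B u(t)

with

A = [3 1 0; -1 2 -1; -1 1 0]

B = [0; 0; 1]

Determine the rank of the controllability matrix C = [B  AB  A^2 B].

AB = [[0], [-1], [0]]
A^2B = [[-1], [-2], [-1]]
Controllability matrix C = [B  AB  A^2B] = [[0, 0, -1], [0, -1, -2], [1, 0, -1]]
det(C) = 0·((-1)·(-1) - (-2)·0) - 0·(0·(-1) - (-2)·1) + (-1)·(0·0 - (-1)·1) = 0·1 - 0·2 + (-1)·1 = -1 ≠ 0, so rank(C) = 3.
rank(C) = 3 = n, so the pair (A, B) is completely controllable.

3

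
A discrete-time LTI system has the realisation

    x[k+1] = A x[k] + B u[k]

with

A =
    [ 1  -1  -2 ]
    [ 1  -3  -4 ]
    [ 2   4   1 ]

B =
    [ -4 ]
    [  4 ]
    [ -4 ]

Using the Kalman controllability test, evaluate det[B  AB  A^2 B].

AB = [[0], [0], [4]]
A^2B = [[-8], [-16], [4]]
Controllability matrix C = [B  AB  A^2B] = [[-4, 0, -8], [4, 0, -16], [-4, 4, 4]]
Expanding along the first row, det(C) = (-4)·(0·4 - (-16)·4) - 0·(4·4 - (-16)·(-4)) + (-8)·(4·4 - 0·(-4)) = (-4)·64 - 0·(-48) + (-8)·16 = -384
Since det(C) ≠ 0, rank(C) = 3 and the system is completely controllable.

-384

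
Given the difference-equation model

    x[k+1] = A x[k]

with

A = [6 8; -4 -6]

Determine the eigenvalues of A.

det(zI - A) = z^2 - (tr A)z + det A, with tr A = 6 + (-6) = 0 and det A = 6·(-6) - 8·(-4) = -36 - (-32) = -4.
So p(z) = det(zI - A) = z^2 - 4.
Factor z^2 - 4: two numbers with sum 0 and product -4 are 2 and -2, so z^2 - 4 = (z - 2)(z + 2).
Hence p(z) = (z - 2) (z + 2), with roots -2, 2.

-2, 2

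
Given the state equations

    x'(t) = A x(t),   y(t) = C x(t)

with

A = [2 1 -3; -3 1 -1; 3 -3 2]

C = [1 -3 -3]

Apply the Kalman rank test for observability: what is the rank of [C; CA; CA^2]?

3

CA = [[2, 7, -6]]
CA^2 = [[-35, 27, -25]]
Observability matrix O = [C; CA; CA^2] = [[1, -3, -3], [2, 7, -6], [-35, 27, -25]]
det(O) = 1·(7·(-25) - (-6)·27) - (-3)·(2·(-25) - (-6)·(-35)) + (-3)·(2·27 - 7·(-35)) = 1·(-13) - (-3)·(-260) + (-3)·299 = -1690 ≠ 0, so rank(O) = 3.
rank(O) = 3 = n, so the pair (A, C) is completely observable.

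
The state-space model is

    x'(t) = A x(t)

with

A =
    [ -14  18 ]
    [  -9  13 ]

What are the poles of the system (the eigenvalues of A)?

det(sI - A) = s^2 - (tr A)s + det A, with tr A = (-14) + 13 = -1 and det A = (-14)·13 - 18·(-9) = -182 - (-162) = -20.
So p(s) = det(sI - A) = s^2 + s - 20.
Factor s^2 + s - 20: two numbers with sum -1 and product -20 are 4 and -5, so s^2 + s - 20 = (s - 4)(s + 5).
Hence p(s) = (s - 4) (s + 5), with roots -5, 4.
At least one eigenvalue has non-negative real part, so the system is not asymptotically stable.

-5, 4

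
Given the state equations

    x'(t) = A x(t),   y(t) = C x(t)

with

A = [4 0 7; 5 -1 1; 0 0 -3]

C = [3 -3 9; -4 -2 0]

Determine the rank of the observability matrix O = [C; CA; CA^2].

2

CA = [[-3, 3, -9], [-26, 2, -30]]
CA^2 = [[3, -3, 9], [-94, -2, -90]]
Observability matrix O = [C; CA; CA^2] = [[3, -3, 9], [-4, -2, 0], [-3, 3, -9], [-26, 2, -30], [3, -3, 9], [-94, -2, -90]]
The columns c1, c2, c3 of O are linearly dependent: -c1 + 2·c2 + c3 = 0 (check each entry), so rank(O) ≤ 2.
The 2×2 minor from rows 1, 2, columns 1, 2 is 3·(-2) - (-3)·(-4) = -6 - 12 = -18 ≠ 0, so rank(O) = 2.
rank(O) = 2 < n = 3, so the pair (A, C) is not completely observable.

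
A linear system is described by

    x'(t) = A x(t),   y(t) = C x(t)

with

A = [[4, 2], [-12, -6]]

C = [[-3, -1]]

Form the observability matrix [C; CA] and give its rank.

1

CA = [[0, 0]]
Observability matrix O = [C; CA] = [[-3, -1], [0, 0]]
Every row of O is a scalar multiple of row 1 = [-3, -1] (multipliers 1, 0), so the rows span a one-dimensional space.
O ≠ 0, hence rank(O) = 1.
rank(O) = 1 < n = 2, so the pair (A, C) is not completely observable.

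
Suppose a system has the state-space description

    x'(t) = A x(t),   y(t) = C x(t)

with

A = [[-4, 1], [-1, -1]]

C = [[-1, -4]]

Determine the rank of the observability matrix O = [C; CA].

2

CA = [[8, 3]]
Observability matrix O = [C; CA] = [[-1, -4], [8, 3]]
det(O) = (-1)·3 - (-4)·8 = -3 - (-32) = 29 ≠ 0, so rank(O) = 2.
rank(O) = 2 = n, so the pair (A, C) is completely observable.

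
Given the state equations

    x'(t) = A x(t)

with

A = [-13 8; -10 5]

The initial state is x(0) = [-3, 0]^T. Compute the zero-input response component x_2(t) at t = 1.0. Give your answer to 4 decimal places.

det(sI - A) = s^2 - (tr A)s + det A, with tr A = (-13) + 5 = -8 and det A = (-13)·5 - 8·(-10) = -65 - (-80) = 15.
So p(s) = det(sI - A) = s^2 + 8s + 15.
Factor s^2 + 8s + 15: two numbers with sum -8 and product 15 are -3 and -5, so s^2 + 8s + 15 = (s + 3)(s + 5).
Hence p(s) = (s + 3) (s + 5), with roots -5, -3.
The eigenvalues -5, -3 are distinct and real, so A is diagonalisable and x(t) = e^{At} x(0) = V diag(e^{λ_i t}) V^{-1} x(0), where the columns of V are the eigenvectors.
λ = -5: A - (-5)I = [[-8, 8], [-10, 10]]. Row 1 gives (-8)·v1 + 8·v2 = 0, so take v_1 = [1, 1]^T.
λ = -3: A - (-3)I = [[-10, 8], [-10, 8]]. Row 1 gives (-10)·v1 + 8·v2 = 0, so take v_2 = [-4, -5]^T.
V = [v_1 v_2] = [[1, -4], [1, -5]] has det V = -1, so V^{-1} = adj(V)/det V = [[5, -4], [1, -1]].
Modal coordinates z(0) = V^{-1} x(0): 5·(-3) + (-4)·0 = -15; 1·(-3) + (-1)·0 = -3; so z(0) = [-15, -3]^T.
x_2(t) = Σ_i (v_i)_2 · z_i(0) · e^{λ_i t} (row 2 of V times the modal terms).
x_2(1.0) = 1·(-15)·e^{-5·1.0} + (-5)·(-3)·e^{-3·1.0} = (-15)·0.006738 + 15·0.049787 = 0.6457.

0.6457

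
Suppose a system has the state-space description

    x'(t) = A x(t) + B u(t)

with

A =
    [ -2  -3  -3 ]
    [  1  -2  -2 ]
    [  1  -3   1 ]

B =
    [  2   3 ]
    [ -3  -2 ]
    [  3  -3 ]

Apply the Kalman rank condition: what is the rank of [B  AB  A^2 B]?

3

AB = [[-4, 9], [2, 13], [14, 6]]
A^2B = [[-40, -75], [-36, -29], [4, -24]]
Controllability matrix C = [B  AB  A^2B] = [[2, 3, -4, 9, -40, -75], [-3, -2, 2, 13, -36, -29], [3, -3, 14, 6, 4, -24]]
Take the 3×3 submatrix of C formed by columns 1, 2, 3: [[2, 3, -4], [-3, -2, 2], [3, -3, 14]]. Its determinant is 2·((-2)·14 - 2·(-3)) - 3·((-3)·14 - 2·3) + (-4)·((-3)·(-3) - (-2)·3) = 2·(-22) - 3·(-48) + (-4)·15 = 40 ≠ 0.
So rank(C) ≥ 3; since C has 3 rows, rank(C) = 3.
rank(C) = 3 = n, so the pair (A, B) is completely controllable.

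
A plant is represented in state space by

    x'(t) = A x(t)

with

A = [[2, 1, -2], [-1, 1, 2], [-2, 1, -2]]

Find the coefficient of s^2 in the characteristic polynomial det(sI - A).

-1

Expand det(sI - A) for the 3×3 matrix.
p(s) = s^3 - s^2 - 9s + 16.
(Check: constant term = det(-A) = (-1)^3 det A = 16; coefficient of s^2 = -tr A = -1.)
The coefficient of s^2 is -1.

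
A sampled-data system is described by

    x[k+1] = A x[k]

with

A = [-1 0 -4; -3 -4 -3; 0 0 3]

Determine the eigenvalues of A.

-4, -1, 3

det(zI - A) = z^3 - (tr A)z^2 + (M11 + M22 + M33)z - det A, where Mii is the 2×2 principal minor of A obtained by deleting row i and column i.
tr A = (-1) + (-4) + 3 = -2; M11 = (-4)·3 - (-3)·0 = -12 - 0 = -12; M22 = (-1)·3 - (-4)·0 = -3 - 0 = -3; M33 = (-1)·(-4) - 0·(-3) = 4 - 0 = 4; sum of minors = -11.
det A = (-1)·((-4)·3 - (-3)·0) - 0·((-3)·3 - (-3)·0) + (-4)·((-3)·0 - (-4)·0) = (-1)·(-12) - 0·(-9) + (-4)·0 = 12.
So p(z) = det(zI - A) = z^3 + 2z^2 - 11z - 12.
Rational-root test: any integer root divides -12. Testing small divisors, z = -1 works: p(-1) = -1 + 2 + 11 + (-12) = 0, so (z + 1) is a factor.
Dividing, p(z) = (z + 1)(z^2 + z - 12).
Factor z^2 + z - 12: two numbers with sum -1 and product -12 are 3 and -4, so z^2 + z - 12 = (z - 3)(z + 4).
Hence p(z) = (z - 3) (z + 1) (z + 4), with roots -4, -1, 3.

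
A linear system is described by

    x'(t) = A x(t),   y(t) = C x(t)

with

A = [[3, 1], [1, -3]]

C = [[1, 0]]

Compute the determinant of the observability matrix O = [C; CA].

1

CA = [[3, 1]]
Observability matrix O = [C; CA] = [[1, 0], [3, 1]]
det(O) = 1·1 - 0·3 = 1 - 0 = 1
Since det(O) ≠ 0, rank(O) = 2 and the system is completely observable.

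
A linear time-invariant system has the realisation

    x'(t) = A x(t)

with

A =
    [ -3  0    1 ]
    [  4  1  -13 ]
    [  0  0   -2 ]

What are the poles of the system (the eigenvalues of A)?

-3, -2, 1

det(sI - A) = s^3 - (tr A)s^2 + (M11 + M22 + M33)s - det A, where Mii is the 2×2 principal minor of A obtained by deleting row i and column i.
tr A = (-3) + 1 + (-2) = -4; M11 = 1·(-2) - (-13)·0 = -2 - 0 = -2; M22 = (-3)·(-2) - 1·0 = 6 - 0 = 6; M33 = (-3)·1 - 0·4 = -3 - 0 = -3; sum of minors = 1.
det A = (-3)·(1·(-2) - (-13)·0) - 0·(4·(-2) - (-13)·0) + 1·(4·0 - 1·0) = (-3)·(-2) - 0·(-8) + 1·0 = 6.
So p(s) = det(sI - A) = s^3 + 4s^2 + s - 6.
Rational-root test: any integer root divides -6. Testing small divisors, s = 1 works: p(1) = 1 + 4 + 1 + (-6) = 0, so (s - 1) is a factor.
Dividing, p(s) = (s - 1)(s^2 + 5s + 6).
Factor s^2 + 5s + 6: two numbers with sum -5 and product 6 are -2 and -3, so s^2 + 5s + 6 = (s + 2)(s + 3).
Hence p(s) = (s - 1) (s + 2) (s + 3), with roots -3, -2, 1.
At least one eigenvalue has non-negative real part, so the system is not asymptotically stable.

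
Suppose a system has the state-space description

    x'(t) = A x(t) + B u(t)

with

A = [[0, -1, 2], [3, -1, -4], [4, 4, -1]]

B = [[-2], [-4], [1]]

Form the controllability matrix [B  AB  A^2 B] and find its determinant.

-9220

AB = [[6], [-6], [-25]]
A^2B = [[-44], [124], [25]]
Controllability matrix C = [B  AB  A^2B] = [[-2, 6, -44], [-4, -6, 124], [1, -25, 25]]
Expanding along the first row, det(C) = (-2)·((-6)·25 - 124·(-25)) - 6·((-4)·25 - 124·1) + (-44)·((-4)·(-25) - (-6)·1) = (-2)·2950 - 6·(-224) + (-44)·106 = -9220
Since det(C) ≠ 0, rank(C) = 3 and the system is completely controllable.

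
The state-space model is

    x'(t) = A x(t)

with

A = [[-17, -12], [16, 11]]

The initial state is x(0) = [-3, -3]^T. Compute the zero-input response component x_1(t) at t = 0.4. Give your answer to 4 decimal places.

9.2237

det(sI - A) = s^2 - (tr A)s + det A, with tr A = (-17) + 11 = -6 and det A = (-17)·11 - (-12)·16 = -187 - (-192) = 5.
So p(s) = det(sI - A) = s^2 + 6s + 5.
Factor s^2 + 6s + 5: two numbers with sum -6 and product 5 are -1 and -5, so s^2 + 6s + 5 = (s + 1)(s + 5).
Hence p(s) = (s + 1) (s + 5), with roots -5, -1.
The eigenvalues -5, -1 are distinct and real, so A is diagonalisable and x(t) = e^{At} x(0) = V diag(e^{λ_i t}) V^{-1} x(0), where the columns of V are the eigenvectors.
λ = -5: A - (-5)I = [[-12, -12], [16, 16]]. Row 1 gives (-12)·v1 + (-12)·v2 = 0, so take v_1 = [1, -1]^T.
λ = -1: A - (-1)I = [[-16, -12], [16, 12]]. Row 1 gives (-16)·v1 + (-12)·v2 = 0, so take v_2 = [3, -4]^T.
V = [v_1 v_2] = [[1, 3], [-1, -4]] has det V = -1, so V^{-1} = adj(V)/det V = [[4, 3], [-1, -1]].
Modal coordinates z(0) = V^{-1} x(0): 4·(-3) + 3·(-3) = -21; (-1)·(-3) + (-1)·(-3) = 6; so z(0) = [-21, 6]^T.
x_1(t) = Σ_i (v_i)_1 · z_i(0) · e^{λ_i t} (row 1 of V times the modal terms).
x_1(0.4) = 1·(-21)·e^{-5·0.4} + 3·6·e^{-1·0.4} = (-21)·0.135335 + 18·0.670320 = 9.2237.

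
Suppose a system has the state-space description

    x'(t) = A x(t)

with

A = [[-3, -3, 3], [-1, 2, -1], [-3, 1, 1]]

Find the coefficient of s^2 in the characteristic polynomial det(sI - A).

Expand det(sI - A) for the 3×3 matrix.
p(s) = s^3 + 6.
(Check: constant term = det(-A) = (-1)^3 det A = 6; coefficient of s^2 = -tr A = 0.)
The coefficient of s^2 is 0.

0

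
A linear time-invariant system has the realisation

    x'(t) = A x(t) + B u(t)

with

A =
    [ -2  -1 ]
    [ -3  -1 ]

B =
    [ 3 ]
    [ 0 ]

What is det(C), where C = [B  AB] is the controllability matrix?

-27

AB = [[-6], [-9]]
Controllability matrix C = [B  AB] = [[3, -6], [0, -9]]
det(C) = 3·(-9) - (-6)·0 = -27 - 0 = -27
Since det(C) ≠ 0, rank(C) = 2 and the system is completely controllable.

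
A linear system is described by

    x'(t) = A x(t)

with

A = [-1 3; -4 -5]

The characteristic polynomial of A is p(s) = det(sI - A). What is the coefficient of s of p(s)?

6

For a 2×2 matrix, det(sI - A) = s^2 - (tr A)s + det A.
tr A = -6, det A = 17.
So p(s) = s^2 + 6s + 17.
The coefficient of s is 6.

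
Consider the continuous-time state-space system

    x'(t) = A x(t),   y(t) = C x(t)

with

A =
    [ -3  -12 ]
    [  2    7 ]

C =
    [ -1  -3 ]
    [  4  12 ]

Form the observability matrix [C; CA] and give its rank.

1

CA = [[-3, -9], [12, 36]]
Observability matrix O = [C; CA] = [[-1, -3], [4, 12], [-3, -9], [12, 36]]
Every row of O is a scalar multiple of row 1 = [-1, -3] (multipliers 1, -4, 3, -12), so the rows span a one-dimensional space.
O ≠ 0, hence rank(O) = 1.
rank(O) = 1 < n = 2, so the pair (A, C) is not completely observable.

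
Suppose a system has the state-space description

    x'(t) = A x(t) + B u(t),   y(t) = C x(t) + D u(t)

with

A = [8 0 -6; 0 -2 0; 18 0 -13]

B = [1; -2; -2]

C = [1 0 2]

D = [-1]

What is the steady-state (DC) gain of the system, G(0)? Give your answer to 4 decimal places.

22.2500

G(0) = C(-A)^{-1}B + D = -C A^{-1} B + D.
det A = -8, so A^{-1} = (1/-8)·adj(A) = [[-13/4, 0, 3/2], [0, -1/2, 0], [-9/2, 0, 2]]
A^{-1} B = [-25/4, 1, -17/2]^T
C A^{-1} B = -93/4
G(0) = D - C A^{-1} B = -1 - (-93/4) = 89/4 ≈ 22.2500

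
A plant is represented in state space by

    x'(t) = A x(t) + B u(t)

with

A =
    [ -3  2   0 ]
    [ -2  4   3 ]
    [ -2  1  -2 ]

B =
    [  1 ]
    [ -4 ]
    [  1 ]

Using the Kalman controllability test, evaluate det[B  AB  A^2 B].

-1030

AB = [[-11], [-15], [-8]]
A^2B = [[3], [-62], [23]]
Controllability matrix C = [B  AB  A^2B] = [[1, -11, 3], [-4, -15, -62], [1, -8, 23]]
Expanding along the first row, det(C) = 1·((-15)·23 - (-62)·(-8)) - (-11)·((-4)·23 - (-62)·1) + 3·((-4)·(-8) - (-15)·1) = 1·(-841) - (-11)·(-30) + 3·47 = -1030
Since det(C) ≠ 0, rank(C) = 3 and the system is completely controllable.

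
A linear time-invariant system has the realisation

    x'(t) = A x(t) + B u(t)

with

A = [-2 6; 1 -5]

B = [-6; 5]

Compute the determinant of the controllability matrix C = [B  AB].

AB = [[42], [-31]]
Controllability matrix C = [B  AB] = [[-6, 42], [5, -31]]
det(C) = (-6)·(-31) - 42·5 = 186 - 210 = -24
Since det(C) ≠ 0, rank(C) = 2 and the system is completely controllable.

-24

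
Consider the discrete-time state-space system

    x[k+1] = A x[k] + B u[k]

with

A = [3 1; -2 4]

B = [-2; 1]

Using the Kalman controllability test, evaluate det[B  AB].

AB = [[-5], [8]]
Controllability matrix C = [B  AB] = [[-2, -5], [1, 8]]
det(C) = (-2)·8 - (-5)·1 = -16 - (-5) = -11
Since det(C) ≠ 0, rank(C) = 2 and the system is completely controllable.

-11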